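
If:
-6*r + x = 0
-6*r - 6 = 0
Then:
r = -1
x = -6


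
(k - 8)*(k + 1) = k^2 - 7*k - 8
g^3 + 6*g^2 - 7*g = g*(g - 1)*(g + 7)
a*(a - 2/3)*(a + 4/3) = a^3 + 2*a^2/3 - 8*a/9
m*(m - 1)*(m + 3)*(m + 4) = m^4 + 6*m^3 + 5*m^2 - 12*m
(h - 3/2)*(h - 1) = h^2 - 5*h/2 + 3/2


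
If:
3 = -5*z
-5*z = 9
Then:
No Solution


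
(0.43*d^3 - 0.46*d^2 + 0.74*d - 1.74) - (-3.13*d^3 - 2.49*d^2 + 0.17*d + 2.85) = 3.56*d^3 + 2.03*d^2 + 0.57*d - 4.59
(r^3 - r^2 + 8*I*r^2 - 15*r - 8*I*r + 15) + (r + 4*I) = r^3 - r^2 + 8*I*r^2 - 14*r - 8*I*r + 15 + 4*I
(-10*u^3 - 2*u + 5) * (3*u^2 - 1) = -30*u^5 + 4*u^3 + 15*u^2 + 2*u - 5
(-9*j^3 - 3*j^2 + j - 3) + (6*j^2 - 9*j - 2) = -9*j^3 + 3*j^2 - 8*j - 5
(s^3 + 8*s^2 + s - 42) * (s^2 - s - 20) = s^5 + 7*s^4 - 27*s^3 - 203*s^2 + 22*s + 840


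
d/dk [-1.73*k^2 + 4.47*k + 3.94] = 4.47 - 3.46*k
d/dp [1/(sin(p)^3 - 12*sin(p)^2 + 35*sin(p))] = (-3*cos(p) + 24/tan(p) - 35*cos(p)/sin(p)^2)/((sin(p) - 7)^2*(sin(p) - 5)^2)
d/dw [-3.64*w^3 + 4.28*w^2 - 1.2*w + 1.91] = -10.92*w^2 + 8.56*w - 1.2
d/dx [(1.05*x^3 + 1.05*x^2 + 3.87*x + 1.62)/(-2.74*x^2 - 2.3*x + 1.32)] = (-2.877*x^4 - 4.83*x^3 + 12.3468*x^2 + 11.6496*x + 8.8344)/(7.5076*x^4 + 12.604*x^3 - 1.9436*x^2 - 6.072*x + 1.7424)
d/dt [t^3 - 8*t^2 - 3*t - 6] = 3*t^2 - 16*t - 3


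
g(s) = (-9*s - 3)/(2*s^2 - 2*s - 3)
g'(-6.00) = 0.09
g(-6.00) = 0.63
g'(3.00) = 2.70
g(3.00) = -3.33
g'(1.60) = 73.97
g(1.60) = 16.11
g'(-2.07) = 0.78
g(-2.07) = 1.61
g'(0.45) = 2.46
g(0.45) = 2.02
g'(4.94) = 0.40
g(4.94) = -1.32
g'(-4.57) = 0.15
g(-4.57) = 0.80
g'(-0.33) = 4.22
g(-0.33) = 0.01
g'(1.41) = 21.68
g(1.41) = 8.51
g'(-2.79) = 0.39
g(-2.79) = 1.22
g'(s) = (2 - 4*s)*(-9*s - 3)/(2*s^2 - 2*s - 3)^2 - 9/(2*s^2 - 2*s - 3)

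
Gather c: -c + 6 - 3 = 3 - c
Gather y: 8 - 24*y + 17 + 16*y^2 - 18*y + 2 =16*y^2 - 42*y + 27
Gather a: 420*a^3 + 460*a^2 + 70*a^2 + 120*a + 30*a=420*a^3 + 530*a^2 + 150*a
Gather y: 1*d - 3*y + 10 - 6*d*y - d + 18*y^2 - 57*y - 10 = 18*y^2 + y*(-6*d - 60)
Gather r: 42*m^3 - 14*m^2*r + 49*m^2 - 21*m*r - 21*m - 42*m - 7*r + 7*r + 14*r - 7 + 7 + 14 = 42*m^3 + 49*m^2 - 63*m + r*(-14*m^2 - 21*m + 14) + 14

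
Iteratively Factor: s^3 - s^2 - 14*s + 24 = (s - 3)*(s^2 + 2*s - 8) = (s - 3)*(s + 4)*(s - 2)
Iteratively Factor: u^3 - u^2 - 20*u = (u - 5)*(u^2 + 4*u) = (u - 5)*(u + 4)*(u)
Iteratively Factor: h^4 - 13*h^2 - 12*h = (h + 1)*(h^3 - h^2 - 12*h) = h*(h + 1)*(h^2 - h - 12) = h*(h - 4)*(h + 1)*(h + 3)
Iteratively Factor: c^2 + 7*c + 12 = (c + 3)*(c + 4)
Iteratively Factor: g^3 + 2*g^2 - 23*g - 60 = (g + 3)*(g^2 - g - 20) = (g + 3)*(g + 4)*(g - 5)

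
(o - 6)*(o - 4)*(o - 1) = o^3 - 11*o^2 + 34*o - 24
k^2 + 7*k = k*(k + 7)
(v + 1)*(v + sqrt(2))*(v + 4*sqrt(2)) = v^3 + v^2 + 5*sqrt(2)*v^2 + 5*sqrt(2)*v + 8*v + 8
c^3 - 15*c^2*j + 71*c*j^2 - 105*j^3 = (c - 7*j)*(c - 5*j)*(c - 3*j)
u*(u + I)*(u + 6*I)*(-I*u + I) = -I*u^4 + 7*u^3 + I*u^3 - 7*u^2 + 6*I*u^2 - 6*I*u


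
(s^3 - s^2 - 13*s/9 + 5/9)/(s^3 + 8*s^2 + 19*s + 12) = (s^2 - 2*s + 5/9)/(s^2 + 7*s + 12)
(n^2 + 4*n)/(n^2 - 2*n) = (n + 4)/(n - 2)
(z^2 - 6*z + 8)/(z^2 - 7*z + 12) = (z - 2)/(z - 3)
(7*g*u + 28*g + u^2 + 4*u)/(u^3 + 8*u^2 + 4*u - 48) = (7*g + u)/(u^2 + 4*u - 12)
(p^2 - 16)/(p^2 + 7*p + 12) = (p - 4)/(p + 3)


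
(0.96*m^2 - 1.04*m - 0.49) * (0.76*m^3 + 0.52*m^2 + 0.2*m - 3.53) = 0.7296*m^5 - 0.2912*m^4 - 0.7212*m^3 - 3.8516*m^2 + 3.5732*m + 1.7297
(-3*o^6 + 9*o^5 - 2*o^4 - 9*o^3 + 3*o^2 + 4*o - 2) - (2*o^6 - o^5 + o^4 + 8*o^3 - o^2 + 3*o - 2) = -5*o^6 + 10*o^5 - 3*o^4 - 17*o^3 + 4*o^2 + o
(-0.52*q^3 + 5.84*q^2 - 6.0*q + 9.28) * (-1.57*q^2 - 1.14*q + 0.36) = 0.8164*q^5 - 8.576*q^4 + 2.5752*q^3 - 5.6272*q^2 - 12.7392*q + 3.3408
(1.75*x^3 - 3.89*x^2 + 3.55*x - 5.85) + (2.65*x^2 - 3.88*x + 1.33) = 1.75*x^3 - 1.24*x^2 - 0.33*x - 4.52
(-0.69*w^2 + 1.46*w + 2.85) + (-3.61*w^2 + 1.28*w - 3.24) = -4.3*w^2 + 2.74*w - 0.39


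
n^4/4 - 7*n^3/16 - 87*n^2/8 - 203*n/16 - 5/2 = (n/4 + 1/4)*(n - 8)*(n + 1/4)*(n + 5)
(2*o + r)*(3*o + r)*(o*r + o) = 6*o^3*r + 6*o^3 + 5*o^2*r^2 + 5*o^2*r + o*r^3 + o*r^2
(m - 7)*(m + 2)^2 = m^3 - 3*m^2 - 24*m - 28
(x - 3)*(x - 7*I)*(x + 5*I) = x^3 - 3*x^2 - 2*I*x^2 + 35*x + 6*I*x - 105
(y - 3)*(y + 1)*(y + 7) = y^3 + 5*y^2 - 17*y - 21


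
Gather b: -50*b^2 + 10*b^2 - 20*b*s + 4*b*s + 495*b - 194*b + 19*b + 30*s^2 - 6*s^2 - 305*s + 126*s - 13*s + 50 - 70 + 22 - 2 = -40*b^2 + b*(320 - 16*s) + 24*s^2 - 192*s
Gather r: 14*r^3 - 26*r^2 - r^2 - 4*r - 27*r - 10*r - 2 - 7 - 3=14*r^3 - 27*r^2 - 41*r - 12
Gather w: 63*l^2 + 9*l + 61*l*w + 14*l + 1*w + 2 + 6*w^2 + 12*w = 63*l^2 + 23*l + 6*w^2 + w*(61*l + 13) + 2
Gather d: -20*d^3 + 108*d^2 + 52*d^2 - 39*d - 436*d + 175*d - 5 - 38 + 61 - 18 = -20*d^3 + 160*d^2 - 300*d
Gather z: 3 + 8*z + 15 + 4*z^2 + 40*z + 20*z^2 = 24*z^2 + 48*z + 18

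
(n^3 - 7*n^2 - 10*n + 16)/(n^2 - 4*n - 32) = (n^2 + n - 2)/(n + 4)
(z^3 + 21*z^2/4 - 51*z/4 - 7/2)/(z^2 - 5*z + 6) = (4*z^2 + 29*z + 7)/(4*(z - 3))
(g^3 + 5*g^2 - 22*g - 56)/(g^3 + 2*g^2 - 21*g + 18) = (g^3 + 5*g^2 - 22*g - 56)/(g^3 + 2*g^2 - 21*g + 18)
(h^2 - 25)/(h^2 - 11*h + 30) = (h + 5)/(h - 6)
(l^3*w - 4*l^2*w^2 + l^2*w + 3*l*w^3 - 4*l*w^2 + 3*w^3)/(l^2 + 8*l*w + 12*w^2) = w*(l^3 - 4*l^2*w + l^2 + 3*l*w^2 - 4*l*w + 3*w^2)/(l^2 + 8*l*w + 12*w^2)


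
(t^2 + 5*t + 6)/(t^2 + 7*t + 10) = (t + 3)/(t + 5)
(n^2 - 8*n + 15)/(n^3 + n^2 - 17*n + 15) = (n - 5)/(n^2 + 4*n - 5)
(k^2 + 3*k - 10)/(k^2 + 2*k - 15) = (k - 2)/(k - 3)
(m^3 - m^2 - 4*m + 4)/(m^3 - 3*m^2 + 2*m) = (m + 2)/m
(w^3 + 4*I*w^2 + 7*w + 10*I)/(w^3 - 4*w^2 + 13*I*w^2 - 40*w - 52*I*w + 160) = (w^2 - I*w + 2)/(w^2 + w*(-4 + 8*I) - 32*I)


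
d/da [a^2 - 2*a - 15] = 2*a - 2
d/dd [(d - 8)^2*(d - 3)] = (d - 8)*(3*d - 14)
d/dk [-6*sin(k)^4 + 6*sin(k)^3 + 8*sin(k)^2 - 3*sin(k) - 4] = (-24*sin(k)^3 + 18*sin(k)^2 + 16*sin(k) - 3)*cos(k)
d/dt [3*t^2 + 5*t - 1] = 6*t + 5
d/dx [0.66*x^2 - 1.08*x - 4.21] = 1.32*x - 1.08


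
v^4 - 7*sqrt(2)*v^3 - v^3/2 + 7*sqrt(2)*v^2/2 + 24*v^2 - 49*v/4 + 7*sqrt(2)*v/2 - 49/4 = (v - 1)*(v + 1/2)*(v - 7*sqrt(2)/2)^2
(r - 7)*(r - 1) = r^2 - 8*r + 7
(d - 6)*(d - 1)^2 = d^3 - 8*d^2 + 13*d - 6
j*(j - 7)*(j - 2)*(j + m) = j^4 + j^3*m - 9*j^3 - 9*j^2*m + 14*j^2 + 14*j*m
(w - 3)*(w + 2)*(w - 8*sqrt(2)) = w^3 - 8*sqrt(2)*w^2 - w^2 - 6*w + 8*sqrt(2)*w + 48*sqrt(2)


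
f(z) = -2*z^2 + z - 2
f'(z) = 1 - 4*z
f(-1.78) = -10.12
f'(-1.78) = 8.12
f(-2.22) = -14.08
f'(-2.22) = 9.88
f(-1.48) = -7.86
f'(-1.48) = 6.92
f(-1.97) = -11.73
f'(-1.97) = 8.88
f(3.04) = -17.44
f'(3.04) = -11.16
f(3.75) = -26.38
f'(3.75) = -14.00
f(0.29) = -1.88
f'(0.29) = -0.16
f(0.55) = -2.06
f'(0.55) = -1.20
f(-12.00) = -302.00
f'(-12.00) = 49.00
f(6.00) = -68.00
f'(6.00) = -23.00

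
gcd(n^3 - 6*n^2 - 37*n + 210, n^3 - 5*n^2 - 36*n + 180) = n^2 + n - 30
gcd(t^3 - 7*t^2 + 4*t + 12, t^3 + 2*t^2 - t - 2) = t + 1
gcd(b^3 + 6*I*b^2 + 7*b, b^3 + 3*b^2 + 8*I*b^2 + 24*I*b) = b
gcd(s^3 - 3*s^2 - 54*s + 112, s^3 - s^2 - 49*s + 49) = s + 7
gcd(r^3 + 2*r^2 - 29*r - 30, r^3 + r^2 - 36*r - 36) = r^2 + 7*r + 6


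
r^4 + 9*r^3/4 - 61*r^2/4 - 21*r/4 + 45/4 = (r - 3)*(r - 3/4)*(r + 1)*(r + 5)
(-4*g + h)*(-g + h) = 4*g^2 - 5*g*h + h^2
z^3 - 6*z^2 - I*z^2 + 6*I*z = z*(z - 6)*(z - I)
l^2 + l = l*(l + 1)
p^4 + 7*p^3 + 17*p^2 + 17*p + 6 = (p + 1)^2*(p + 2)*(p + 3)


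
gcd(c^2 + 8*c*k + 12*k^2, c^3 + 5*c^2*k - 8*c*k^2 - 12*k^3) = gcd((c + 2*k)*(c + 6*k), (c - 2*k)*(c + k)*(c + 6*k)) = c + 6*k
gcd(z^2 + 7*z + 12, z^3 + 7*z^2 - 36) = z + 3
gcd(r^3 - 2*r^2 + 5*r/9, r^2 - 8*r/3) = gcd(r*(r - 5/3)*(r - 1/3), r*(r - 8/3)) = r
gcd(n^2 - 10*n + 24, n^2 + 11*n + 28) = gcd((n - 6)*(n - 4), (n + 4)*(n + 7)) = 1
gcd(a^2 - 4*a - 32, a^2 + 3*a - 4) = a + 4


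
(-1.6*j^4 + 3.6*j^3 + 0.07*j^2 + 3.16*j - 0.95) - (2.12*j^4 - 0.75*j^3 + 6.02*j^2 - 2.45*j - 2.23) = -3.72*j^4 + 4.35*j^3 - 5.95*j^2 + 5.61*j + 1.28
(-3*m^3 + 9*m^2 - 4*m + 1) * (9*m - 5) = -27*m^4 + 96*m^3 - 81*m^2 + 29*m - 5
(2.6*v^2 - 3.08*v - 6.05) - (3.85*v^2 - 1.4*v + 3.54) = -1.25*v^2 - 1.68*v - 9.59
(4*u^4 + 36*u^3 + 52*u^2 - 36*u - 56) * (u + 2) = 4*u^5 + 44*u^4 + 124*u^3 + 68*u^2 - 128*u - 112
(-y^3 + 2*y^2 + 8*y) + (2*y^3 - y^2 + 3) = y^3 + y^2 + 8*y + 3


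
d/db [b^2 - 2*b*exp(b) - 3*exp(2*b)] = -2*b*exp(b) + 2*b - 6*exp(2*b) - 2*exp(b)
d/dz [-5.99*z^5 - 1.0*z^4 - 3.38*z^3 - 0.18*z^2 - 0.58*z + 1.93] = -29.95*z^4 - 4.0*z^3 - 10.14*z^2 - 0.36*z - 0.58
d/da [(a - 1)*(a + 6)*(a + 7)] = 3*a^2 + 24*a + 29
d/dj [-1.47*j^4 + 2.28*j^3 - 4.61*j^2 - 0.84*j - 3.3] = -5.88*j^3 + 6.84*j^2 - 9.22*j - 0.84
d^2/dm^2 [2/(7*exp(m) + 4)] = (98*exp(m) - 56)*exp(m)/(7*exp(m) + 4)^3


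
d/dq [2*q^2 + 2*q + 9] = 4*q + 2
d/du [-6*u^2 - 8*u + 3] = -12*u - 8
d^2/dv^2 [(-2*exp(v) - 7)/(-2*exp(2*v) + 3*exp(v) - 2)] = (8*exp(4*v) + 124*exp(3*v) - 174*exp(2*v) - 37*exp(v) + 50)*exp(v)/(8*exp(6*v) - 36*exp(5*v) + 78*exp(4*v) - 99*exp(3*v) + 78*exp(2*v) - 36*exp(v) + 8)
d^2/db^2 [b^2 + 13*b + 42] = 2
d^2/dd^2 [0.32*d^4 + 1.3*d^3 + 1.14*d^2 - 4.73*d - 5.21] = 3.84*d^2 + 7.8*d + 2.28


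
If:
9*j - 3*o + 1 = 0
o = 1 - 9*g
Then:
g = 1/9 - o/9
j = o/3 - 1/9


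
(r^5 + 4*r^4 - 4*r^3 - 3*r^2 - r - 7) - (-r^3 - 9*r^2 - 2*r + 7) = r^5 + 4*r^4 - 3*r^3 + 6*r^2 + r - 14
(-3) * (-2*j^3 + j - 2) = 6*j^3 - 3*j + 6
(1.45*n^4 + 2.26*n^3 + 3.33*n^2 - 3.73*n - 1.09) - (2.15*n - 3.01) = 1.45*n^4 + 2.26*n^3 + 3.33*n^2 - 5.88*n + 1.92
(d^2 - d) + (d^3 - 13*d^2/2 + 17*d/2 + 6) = d^3 - 11*d^2/2 + 15*d/2 + 6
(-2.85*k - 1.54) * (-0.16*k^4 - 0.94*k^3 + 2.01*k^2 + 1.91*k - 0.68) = 0.456*k^5 + 2.9254*k^4 - 4.2809*k^3 - 8.5389*k^2 - 1.0034*k + 1.0472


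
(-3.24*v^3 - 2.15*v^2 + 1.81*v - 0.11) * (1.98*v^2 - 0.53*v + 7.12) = -6.4152*v^5 - 2.5398*v^4 - 18.3455*v^3 - 16.4851*v^2 + 12.9455*v - 0.7832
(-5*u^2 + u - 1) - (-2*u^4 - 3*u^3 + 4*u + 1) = 2*u^4 + 3*u^3 - 5*u^2 - 3*u - 2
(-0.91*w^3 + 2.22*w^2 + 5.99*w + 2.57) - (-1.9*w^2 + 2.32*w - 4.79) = -0.91*w^3 + 4.12*w^2 + 3.67*w + 7.36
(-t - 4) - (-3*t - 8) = 2*t + 4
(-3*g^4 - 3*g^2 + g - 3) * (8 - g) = 3*g^5 - 24*g^4 + 3*g^3 - 25*g^2 + 11*g - 24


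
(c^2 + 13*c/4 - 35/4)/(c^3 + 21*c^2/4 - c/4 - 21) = (c + 5)/(c^2 + 7*c + 12)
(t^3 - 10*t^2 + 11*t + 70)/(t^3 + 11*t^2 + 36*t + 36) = (t^2 - 12*t + 35)/(t^2 + 9*t + 18)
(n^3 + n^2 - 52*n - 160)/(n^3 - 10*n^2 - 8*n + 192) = (n + 5)/(n - 6)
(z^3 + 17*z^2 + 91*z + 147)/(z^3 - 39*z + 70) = (z^2 + 10*z + 21)/(z^2 - 7*z + 10)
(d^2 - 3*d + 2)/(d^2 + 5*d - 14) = (d - 1)/(d + 7)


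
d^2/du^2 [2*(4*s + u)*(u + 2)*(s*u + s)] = 4*s*(4*s + 3*u + 3)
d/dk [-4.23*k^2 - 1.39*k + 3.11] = -8.46*k - 1.39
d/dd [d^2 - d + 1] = 2*d - 1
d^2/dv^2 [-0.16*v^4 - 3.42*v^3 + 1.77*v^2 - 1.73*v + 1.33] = -1.92*v^2 - 20.52*v + 3.54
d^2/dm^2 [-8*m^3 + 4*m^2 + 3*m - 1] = 8 - 48*m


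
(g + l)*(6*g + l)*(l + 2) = 6*g^2*l + 12*g^2 + 7*g*l^2 + 14*g*l + l^3 + 2*l^2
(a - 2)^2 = a^2 - 4*a + 4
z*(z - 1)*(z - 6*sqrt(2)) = z^3 - 6*sqrt(2)*z^2 - z^2 + 6*sqrt(2)*z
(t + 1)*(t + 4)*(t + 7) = t^3 + 12*t^2 + 39*t + 28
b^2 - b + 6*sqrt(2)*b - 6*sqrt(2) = (b - 1)*(b + 6*sqrt(2))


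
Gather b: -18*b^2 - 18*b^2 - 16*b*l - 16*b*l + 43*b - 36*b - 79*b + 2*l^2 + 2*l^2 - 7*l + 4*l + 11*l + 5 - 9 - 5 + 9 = -36*b^2 + b*(-32*l - 72) + 4*l^2 + 8*l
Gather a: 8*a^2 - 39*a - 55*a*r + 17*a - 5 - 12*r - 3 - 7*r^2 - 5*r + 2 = 8*a^2 + a*(-55*r - 22) - 7*r^2 - 17*r - 6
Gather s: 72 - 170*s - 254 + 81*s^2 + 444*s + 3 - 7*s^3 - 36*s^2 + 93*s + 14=-7*s^3 + 45*s^2 + 367*s - 165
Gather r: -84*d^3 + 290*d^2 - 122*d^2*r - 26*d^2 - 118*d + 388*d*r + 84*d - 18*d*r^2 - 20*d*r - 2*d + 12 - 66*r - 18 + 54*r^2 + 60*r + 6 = -84*d^3 + 264*d^2 - 36*d + r^2*(54 - 18*d) + r*(-122*d^2 + 368*d - 6)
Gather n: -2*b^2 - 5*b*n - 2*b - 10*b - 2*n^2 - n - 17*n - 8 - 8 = -2*b^2 - 12*b - 2*n^2 + n*(-5*b - 18) - 16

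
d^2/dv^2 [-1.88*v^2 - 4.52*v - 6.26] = -3.76000000000000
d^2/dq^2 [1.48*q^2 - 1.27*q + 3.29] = 2.96000000000000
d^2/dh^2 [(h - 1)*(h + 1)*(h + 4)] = 6*h + 8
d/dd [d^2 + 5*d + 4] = 2*d + 5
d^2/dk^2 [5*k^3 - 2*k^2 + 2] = 30*k - 4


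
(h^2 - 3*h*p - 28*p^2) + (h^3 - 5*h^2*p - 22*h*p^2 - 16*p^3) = h^3 - 5*h^2*p + h^2 - 22*h*p^2 - 3*h*p - 16*p^3 - 28*p^2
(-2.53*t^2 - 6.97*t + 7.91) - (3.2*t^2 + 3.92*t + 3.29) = -5.73*t^2 - 10.89*t + 4.62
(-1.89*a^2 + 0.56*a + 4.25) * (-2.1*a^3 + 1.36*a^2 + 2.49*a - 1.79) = 3.969*a^5 - 3.7464*a^4 - 12.8695*a^3 + 10.5575*a^2 + 9.5801*a - 7.6075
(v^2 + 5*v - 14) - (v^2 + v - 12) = 4*v - 2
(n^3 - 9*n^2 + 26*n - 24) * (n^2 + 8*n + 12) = n^5 - n^4 - 34*n^3 + 76*n^2 + 120*n - 288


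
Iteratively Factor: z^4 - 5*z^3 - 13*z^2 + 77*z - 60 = (z - 5)*(z^3 - 13*z + 12) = (z - 5)*(z - 1)*(z^2 + z - 12) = (z - 5)*(z - 1)*(z + 4)*(z - 3)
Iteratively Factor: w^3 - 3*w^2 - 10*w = (w)*(w^2 - 3*w - 10) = w*(w + 2)*(w - 5)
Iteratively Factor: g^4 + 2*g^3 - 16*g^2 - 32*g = (g + 4)*(g^3 - 2*g^2 - 8*g) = (g + 2)*(g + 4)*(g^2 - 4*g) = g*(g + 2)*(g + 4)*(g - 4)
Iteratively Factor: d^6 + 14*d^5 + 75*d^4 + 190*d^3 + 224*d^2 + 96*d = (d + 1)*(d^5 + 13*d^4 + 62*d^3 + 128*d^2 + 96*d) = (d + 1)*(d + 3)*(d^4 + 10*d^3 + 32*d^2 + 32*d) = (d + 1)*(d + 3)*(d + 4)*(d^3 + 6*d^2 + 8*d) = d*(d + 1)*(d + 3)*(d + 4)*(d^2 + 6*d + 8) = d*(d + 1)*(d + 2)*(d + 3)*(d + 4)*(d + 4)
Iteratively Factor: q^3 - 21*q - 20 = (q - 5)*(q^2 + 5*q + 4) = (q - 5)*(q + 1)*(q + 4)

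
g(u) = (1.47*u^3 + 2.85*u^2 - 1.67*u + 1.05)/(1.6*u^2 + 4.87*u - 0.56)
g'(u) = (-3.2*u - 4.87)*(1.47*u^3 + 2.85*u^2 - 1.67*u + 1.05)/(1.6*u^2 + 4.87*u - 0.56)^2 + (4.41*u^2 + 5.7*u - 1.67)/(1.6*u^2 + 4.87*u - 0.56) = (2.352*u^4 + 14.3178*u^3 + 14.0819*u^2 - 6.552*u - 4.1783)/(2.56*u^4 + 15.584*u^3 + 21.9249*u^2 - 5.4544*u + 0.3136)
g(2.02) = 1.36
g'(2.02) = 0.79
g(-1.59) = -1.17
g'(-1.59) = -0.04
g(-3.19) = -66.18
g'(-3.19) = -1760.36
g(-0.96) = -1.06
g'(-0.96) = 0.31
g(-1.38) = -1.16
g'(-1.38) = 0.14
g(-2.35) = -0.52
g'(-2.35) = -2.50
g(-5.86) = -7.24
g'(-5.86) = 0.61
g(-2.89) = 4.57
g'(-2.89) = -30.43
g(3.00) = 2.16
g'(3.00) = 0.84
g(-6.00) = -7.33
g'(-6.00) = 0.64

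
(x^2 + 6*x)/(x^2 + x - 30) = x/(x - 5)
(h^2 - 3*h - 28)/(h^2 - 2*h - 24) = (h - 7)/(h - 6)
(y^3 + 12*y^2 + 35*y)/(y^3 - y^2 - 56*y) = (y + 5)/(y - 8)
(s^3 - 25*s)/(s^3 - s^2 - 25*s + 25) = s/(s - 1)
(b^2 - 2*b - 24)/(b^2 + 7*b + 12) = (b - 6)/(b + 3)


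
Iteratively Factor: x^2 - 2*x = (x)*(x - 2)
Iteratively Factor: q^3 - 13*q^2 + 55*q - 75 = (q - 5)*(q^2 - 8*q + 15) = (q - 5)*(q - 3)*(q - 5)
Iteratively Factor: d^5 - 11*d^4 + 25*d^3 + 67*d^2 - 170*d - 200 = (d + 2)*(d^4 - 13*d^3 + 51*d^2 - 35*d - 100) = (d - 5)*(d + 2)*(d^3 - 8*d^2 + 11*d + 20) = (d - 5)^2*(d + 2)*(d^2 - 3*d - 4) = (d - 5)^2*(d + 1)*(d + 2)*(d - 4)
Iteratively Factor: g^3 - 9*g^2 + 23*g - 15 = (g - 1)*(g^2 - 8*g + 15) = (g - 3)*(g - 1)*(g - 5)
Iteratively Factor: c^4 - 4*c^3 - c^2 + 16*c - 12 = (c + 2)*(c^3 - 6*c^2 + 11*c - 6) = (c - 3)*(c + 2)*(c^2 - 3*c + 2) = (c - 3)*(c - 1)*(c + 2)*(c - 2)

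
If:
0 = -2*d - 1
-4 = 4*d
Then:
No Solution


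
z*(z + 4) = z^2 + 4*z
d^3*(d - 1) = d^4 - d^3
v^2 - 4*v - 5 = (v - 5)*(v + 1)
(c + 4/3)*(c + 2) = c^2 + 10*c/3 + 8/3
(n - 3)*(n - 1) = n^2 - 4*n + 3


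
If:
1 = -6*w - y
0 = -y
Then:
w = -1/6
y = 0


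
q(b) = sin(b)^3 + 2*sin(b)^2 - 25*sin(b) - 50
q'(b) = 3*sin(b)^2*cos(b) + 4*sin(b)*cos(b) - 25*cos(b)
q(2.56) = -62.96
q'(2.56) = 18.30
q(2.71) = -60.03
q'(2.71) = 20.71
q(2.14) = -69.04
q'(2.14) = 10.51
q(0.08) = -51.98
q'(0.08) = -24.58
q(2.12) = -69.25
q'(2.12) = 10.13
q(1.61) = -71.99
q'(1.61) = 0.71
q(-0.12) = -46.98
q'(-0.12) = -25.25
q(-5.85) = -60.07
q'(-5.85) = -20.69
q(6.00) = -42.88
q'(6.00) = -24.85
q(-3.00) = -46.43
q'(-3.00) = 25.25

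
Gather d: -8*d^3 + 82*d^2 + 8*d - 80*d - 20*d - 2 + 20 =-8*d^3 + 82*d^2 - 92*d + 18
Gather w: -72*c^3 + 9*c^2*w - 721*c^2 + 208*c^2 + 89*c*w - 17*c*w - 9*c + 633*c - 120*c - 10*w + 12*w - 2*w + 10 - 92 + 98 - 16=-72*c^3 - 513*c^2 + 504*c + w*(9*c^2 + 72*c)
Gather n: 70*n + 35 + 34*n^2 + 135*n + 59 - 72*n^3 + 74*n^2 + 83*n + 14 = -72*n^3 + 108*n^2 + 288*n + 108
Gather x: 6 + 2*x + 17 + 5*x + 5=7*x + 28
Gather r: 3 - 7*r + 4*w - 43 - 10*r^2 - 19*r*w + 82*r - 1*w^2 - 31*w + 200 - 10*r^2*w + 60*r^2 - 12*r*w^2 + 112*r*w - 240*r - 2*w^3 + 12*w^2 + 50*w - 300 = r^2*(50 - 10*w) + r*(-12*w^2 + 93*w - 165) - 2*w^3 + 11*w^2 + 23*w - 140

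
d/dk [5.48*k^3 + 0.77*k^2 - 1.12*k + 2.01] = 16.44*k^2 + 1.54*k - 1.12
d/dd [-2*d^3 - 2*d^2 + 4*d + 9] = -6*d^2 - 4*d + 4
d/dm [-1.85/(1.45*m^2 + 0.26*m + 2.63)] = (5.365*m + 0.481)/(1.45*m^2 + 0.26*m + 2.63)^2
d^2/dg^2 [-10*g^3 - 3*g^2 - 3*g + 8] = -60*g - 6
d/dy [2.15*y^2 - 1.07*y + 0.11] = 4.3*y - 1.07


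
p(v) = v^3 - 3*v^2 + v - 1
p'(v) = 3*v^2 - 6*v + 1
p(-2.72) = -46.04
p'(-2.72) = 39.52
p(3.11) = 3.17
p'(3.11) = 11.36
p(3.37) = 6.57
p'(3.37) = 14.85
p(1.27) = -2.52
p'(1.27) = -1.78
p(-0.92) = -5.24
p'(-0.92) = 9.06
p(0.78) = -1.57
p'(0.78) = -1.85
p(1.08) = -2.16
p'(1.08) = -1.98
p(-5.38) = -248.93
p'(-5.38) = 120.11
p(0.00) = -1.00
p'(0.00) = 1.00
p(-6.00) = -331.00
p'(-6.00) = 145.00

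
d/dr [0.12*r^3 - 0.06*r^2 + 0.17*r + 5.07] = 0.36*r^2 - 0.12*r + 0.17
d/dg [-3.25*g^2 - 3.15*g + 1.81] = -6.5*g - 3.15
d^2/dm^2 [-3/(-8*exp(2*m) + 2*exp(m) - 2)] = 3*((1 - 16*exp(m))*(4*exp(2*m) - exp(m) + 1) + 2*(8*exp(m) - 1)^2*exp(m))*exp(m)/(2*(4*exp(2*m) - exp(m) + 1)^3)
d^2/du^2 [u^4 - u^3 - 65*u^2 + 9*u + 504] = 12*u^2 - 6*u - 130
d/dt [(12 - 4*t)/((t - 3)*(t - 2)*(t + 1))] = 4*(2*t - 1)/((t - 2)^2*(t + 1)^2)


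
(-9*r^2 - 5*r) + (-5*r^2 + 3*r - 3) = -14*r^2 - 2*r - 3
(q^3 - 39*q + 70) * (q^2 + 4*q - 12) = q^5 + 4*q^4 - 51*q^3 - 86*q^2 + 748*q - 840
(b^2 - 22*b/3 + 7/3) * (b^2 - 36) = b^4 - 22*b^3/3 - 101*b^2/3 + 264*b - 84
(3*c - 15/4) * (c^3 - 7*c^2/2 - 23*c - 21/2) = 3*c^4 - 57*c^3/4 - 447*c^2/8 + 219*c/4 + 315/8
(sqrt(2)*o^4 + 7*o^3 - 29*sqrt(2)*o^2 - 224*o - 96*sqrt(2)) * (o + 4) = sqrt(2)*o^5 + 4*sqrt(2)*o^4 + 7*o^4 - 29*sqrt(2)*o^3 + 28*o^3 - 224*o^2 - 116*sqrt(2)*o^2 - 896*o - 96*sqrt(2)*o - 384*sqrt(2)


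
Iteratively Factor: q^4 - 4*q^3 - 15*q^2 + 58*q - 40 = (q - 5)*(q^3 + q^2 - 10*q + 8) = (q - 5)*(q + 4)*(q^2 - 3*q + 2) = (q - 5)*(q - 2)*(q + 4)*(q - 1)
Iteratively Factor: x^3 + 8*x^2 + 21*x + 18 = (x + 3)*(x^2 + 5*x + 6) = (x + 3)^2*(x + 2)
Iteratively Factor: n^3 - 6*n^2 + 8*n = (n - 2)*(n^2 - 4*n) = (n - 4)*(n - 2)*(n)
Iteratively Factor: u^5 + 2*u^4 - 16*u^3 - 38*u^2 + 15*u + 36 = (u + 3)*(u^4 - u^3 - 13*u^2 + u + 12) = (u + 1)*(u + 3)*(u^3 - 2*u^2 - 11*u + 12) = (u - 1)*(u + 1)*(u + 3)*(u^2 - u - 12) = (u - 1)*(u + 1)*(u + 3)^2*(u - 4)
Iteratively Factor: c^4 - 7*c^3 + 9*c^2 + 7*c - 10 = (c - 5)*(c^3 - 2*c^2 - c + 2) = (c - 5)*(c - 2)*(c^2 - 1) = (c - 5)*(c - 2)*(c - 1)*(c + 1)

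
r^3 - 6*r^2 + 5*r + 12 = (r - 4)*(r - 3)*(r + 1)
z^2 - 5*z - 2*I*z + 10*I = (z - 5)*(z - 2*I)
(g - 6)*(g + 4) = g^2 - 2*g - 24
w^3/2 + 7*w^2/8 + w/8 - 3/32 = (w/2 + 1/4)*(w - 1/4)*(w + 3/2)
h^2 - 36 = (h - 6)*(h + 6)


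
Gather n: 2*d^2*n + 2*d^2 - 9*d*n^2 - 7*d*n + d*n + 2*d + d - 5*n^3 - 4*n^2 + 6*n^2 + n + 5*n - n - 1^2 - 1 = 2*d^2 + 3*d - 5*n^3 + n^2*(2 - 9*d) + n*(2*d^2 - 6*d + 5) - 2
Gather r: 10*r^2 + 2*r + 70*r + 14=10*r^2 + 72*r + 14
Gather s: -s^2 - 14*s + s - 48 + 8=-s^2 - 13*s - 40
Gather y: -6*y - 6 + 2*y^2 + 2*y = 2*y^2 - 4*y - 6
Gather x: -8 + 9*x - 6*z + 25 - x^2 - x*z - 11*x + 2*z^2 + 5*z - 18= -x^2 + x*(-z - 2) + 2*z^2 - z - 1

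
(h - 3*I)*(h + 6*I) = h^2 + 3*I*h + 18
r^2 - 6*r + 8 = (r - 4)*(r - 2)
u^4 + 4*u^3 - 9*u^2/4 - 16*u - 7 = (u - 2)*(u + 1/2)*(u + 2)*(u + 7/2)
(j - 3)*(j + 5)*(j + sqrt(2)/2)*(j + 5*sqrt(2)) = j^4 + 2*j^3 + 11*sqrt(2)*j^3/2 - 10*j^2 + 11*sqrt(2)*j^2 - 165*sqrt(2)*j/2 + 10*j - 75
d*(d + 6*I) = d^2 + 6*I*d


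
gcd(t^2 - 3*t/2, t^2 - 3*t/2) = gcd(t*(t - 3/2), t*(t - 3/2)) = t^2 - 3*t/2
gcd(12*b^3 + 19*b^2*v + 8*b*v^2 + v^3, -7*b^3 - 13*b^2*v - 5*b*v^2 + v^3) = b + v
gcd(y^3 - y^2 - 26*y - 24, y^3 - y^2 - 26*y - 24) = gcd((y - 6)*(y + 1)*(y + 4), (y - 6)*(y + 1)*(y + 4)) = y^3 - y^2 - 26*y - 24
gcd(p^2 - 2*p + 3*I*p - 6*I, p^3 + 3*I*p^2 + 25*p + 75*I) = p + 3*I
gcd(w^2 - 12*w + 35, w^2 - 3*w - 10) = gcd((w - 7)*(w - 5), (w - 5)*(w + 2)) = w - 5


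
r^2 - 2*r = r*(r - 2)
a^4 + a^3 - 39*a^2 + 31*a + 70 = (a - 5)*(a - 2)*(a + 1)*(a + 7)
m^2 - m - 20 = (m - 5)*(m + 4)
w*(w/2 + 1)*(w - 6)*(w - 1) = w^4/2 - 5*w^3/2 - 4*w^2 + 6*w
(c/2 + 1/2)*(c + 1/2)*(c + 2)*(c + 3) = c^4/2 + 13*c^3/4 + 7*c^2 + 23*c/4 + 3/2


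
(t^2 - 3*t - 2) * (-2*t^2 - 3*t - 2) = -2*t^4 + 3*t^3 + 11*t^2 + 12*t + 4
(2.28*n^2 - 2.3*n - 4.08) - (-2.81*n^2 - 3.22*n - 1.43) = 5.09*n^2 + 0.92*n - 2.65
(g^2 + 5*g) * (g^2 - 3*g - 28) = g^4 + 2*g^3 - 43*g^2 - 140*g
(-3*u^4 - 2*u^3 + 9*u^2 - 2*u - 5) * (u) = -3*u^5 - 2*u^4 + 9*u^3 - 2*u^2 - 5*u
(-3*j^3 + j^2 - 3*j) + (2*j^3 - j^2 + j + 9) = -j^3 - 2*j + 9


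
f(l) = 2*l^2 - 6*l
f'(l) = 4*l - 6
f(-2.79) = 32.31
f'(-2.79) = -17.16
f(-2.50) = 27.50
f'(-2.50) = -16.00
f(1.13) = -4.23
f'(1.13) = -1.48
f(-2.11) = 21.56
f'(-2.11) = -14.44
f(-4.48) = 67.02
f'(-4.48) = -23.92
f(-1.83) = 17.68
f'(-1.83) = -13.32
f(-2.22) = 23.18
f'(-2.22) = -14.88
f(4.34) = 11.63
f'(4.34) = 11.36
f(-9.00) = 216.00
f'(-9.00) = -42.00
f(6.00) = 36.00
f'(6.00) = 18.00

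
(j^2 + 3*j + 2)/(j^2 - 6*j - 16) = (j + 1)/(j - 8)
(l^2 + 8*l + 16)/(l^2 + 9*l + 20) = (l + 4)/(l + 5)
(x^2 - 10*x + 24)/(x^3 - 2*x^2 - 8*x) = (x - 6)/(x*(x + 2))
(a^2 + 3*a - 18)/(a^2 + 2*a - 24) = (a - 3)/(a - 4)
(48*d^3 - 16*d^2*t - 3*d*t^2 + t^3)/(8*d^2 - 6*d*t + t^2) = (-12*d^2 + d*t + t^2)/(-2*d + t)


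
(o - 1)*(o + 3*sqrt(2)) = o^2 - o + 3*sqrt(2)*o - 3*sqrt(2)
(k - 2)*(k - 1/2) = k^2 - 5*k/2 + 1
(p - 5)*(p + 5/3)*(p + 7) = p^3 + 11*p^2/3 - 95*p/3 - 175/3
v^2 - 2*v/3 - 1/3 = (v - 1)*(v + 1/3)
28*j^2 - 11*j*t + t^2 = (-7*j + t)*(-4*j + t)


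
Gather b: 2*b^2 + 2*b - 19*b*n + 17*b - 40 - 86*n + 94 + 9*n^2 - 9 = 2*b^2 + b*(19 - 19*n) + 9*n^2 - 86*n + 45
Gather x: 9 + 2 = 11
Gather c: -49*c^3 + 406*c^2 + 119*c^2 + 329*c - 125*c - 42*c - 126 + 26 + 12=-49*c^3 + 525*c^2 + 162*c - 88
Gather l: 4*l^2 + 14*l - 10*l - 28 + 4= 4*l^2 + 4*l - 24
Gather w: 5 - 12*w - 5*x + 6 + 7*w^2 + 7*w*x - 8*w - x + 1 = 7*w^2 + w*(7*x - 20) - 6*x + 12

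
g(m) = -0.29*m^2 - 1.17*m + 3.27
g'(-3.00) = 0.57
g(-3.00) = 4.17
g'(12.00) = -8.13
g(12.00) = -52.53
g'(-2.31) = 0.17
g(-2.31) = 4.43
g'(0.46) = -1.44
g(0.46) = 2.67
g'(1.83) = -2.23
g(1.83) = 0.16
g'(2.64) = -2.70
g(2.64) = -1.84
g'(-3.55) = 0.89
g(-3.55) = 3.77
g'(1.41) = -1.99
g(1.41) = 1.04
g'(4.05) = -3.52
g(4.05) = -6.23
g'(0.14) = -1.25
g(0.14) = 3.10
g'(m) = -0.58*m - 1.17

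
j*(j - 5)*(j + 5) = j^3 - 25*j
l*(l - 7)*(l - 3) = l^3 - 10*l^2 + 21*l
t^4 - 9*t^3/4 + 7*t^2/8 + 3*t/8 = t*(t - 3/2)*(t - 1)*(t + 1/4)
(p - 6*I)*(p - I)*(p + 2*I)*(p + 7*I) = p^4 + 2*I*p^3 + 43*p^2 + 44*I*p + 84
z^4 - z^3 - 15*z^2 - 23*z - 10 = (z - 5)*(z + 1)^2*(z + 2)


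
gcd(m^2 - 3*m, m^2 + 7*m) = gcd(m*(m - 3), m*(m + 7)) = m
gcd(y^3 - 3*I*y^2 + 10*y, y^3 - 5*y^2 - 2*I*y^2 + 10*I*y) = y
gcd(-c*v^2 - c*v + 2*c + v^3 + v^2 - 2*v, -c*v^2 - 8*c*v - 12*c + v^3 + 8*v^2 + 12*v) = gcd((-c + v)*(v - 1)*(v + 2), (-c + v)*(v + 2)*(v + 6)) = -c*v - 2*c + v^2 + 2*v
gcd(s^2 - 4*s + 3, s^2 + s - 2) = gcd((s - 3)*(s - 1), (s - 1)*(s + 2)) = s - 1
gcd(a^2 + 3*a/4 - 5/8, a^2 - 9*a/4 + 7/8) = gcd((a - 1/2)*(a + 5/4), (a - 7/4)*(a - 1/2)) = a - 1/2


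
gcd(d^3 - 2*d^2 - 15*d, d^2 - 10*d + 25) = d - 5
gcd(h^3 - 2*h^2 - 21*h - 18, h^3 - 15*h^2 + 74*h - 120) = h - 6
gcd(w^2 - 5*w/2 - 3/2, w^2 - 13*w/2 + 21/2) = w - 3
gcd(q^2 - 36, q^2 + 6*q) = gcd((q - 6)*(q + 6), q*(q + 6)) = q + 6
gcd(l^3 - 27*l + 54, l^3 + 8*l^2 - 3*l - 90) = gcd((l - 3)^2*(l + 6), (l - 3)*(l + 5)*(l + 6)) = l^2 + 3*l - 18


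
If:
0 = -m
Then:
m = 0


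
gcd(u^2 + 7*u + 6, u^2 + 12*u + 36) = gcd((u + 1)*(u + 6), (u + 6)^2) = u + 6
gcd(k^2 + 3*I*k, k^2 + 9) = k + 3*I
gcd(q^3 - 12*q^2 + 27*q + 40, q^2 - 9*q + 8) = q - 8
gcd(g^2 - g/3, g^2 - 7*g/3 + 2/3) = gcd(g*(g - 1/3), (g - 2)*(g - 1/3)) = g - 1/3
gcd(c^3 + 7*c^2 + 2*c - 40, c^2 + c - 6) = c - 2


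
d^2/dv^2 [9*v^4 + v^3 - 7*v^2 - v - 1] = 108*v^2 + 6*v - 14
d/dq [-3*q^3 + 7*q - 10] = 7 - 9*q^2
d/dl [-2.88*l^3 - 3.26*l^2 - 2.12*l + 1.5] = -8.64*l^2 - 6.52*l - 2.12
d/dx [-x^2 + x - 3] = 1 - 2*x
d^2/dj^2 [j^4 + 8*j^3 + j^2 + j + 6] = 12*j^2 + 48*j + 2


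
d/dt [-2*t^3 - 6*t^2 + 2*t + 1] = -6*t^2 - 12*t + 2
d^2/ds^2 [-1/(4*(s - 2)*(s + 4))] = (-(s - 2)^2 - (s - 2)*(s + 4) - (s + 4)^2)/(2*(s - 2)^3*(s + 4)^3)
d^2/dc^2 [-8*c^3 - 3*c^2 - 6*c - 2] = -48*c - 6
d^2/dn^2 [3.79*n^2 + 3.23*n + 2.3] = 7.58000000000000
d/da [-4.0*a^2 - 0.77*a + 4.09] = -8.0*a - 0.77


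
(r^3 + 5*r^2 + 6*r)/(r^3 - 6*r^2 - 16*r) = (r + 3)/(r - 8)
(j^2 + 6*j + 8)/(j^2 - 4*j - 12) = (j + 4)/(j - 6)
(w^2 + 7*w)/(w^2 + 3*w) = (w + 7)/(w + 3)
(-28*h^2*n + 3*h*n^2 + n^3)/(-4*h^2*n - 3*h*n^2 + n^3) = (7*h + n)/(h + n)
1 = 1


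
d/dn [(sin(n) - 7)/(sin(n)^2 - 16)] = (14*sin(n) + cos(n)^2 - 17)*cos(n)/(sin(n)^2 - 16)^2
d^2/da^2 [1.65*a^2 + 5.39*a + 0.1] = 3.30000000000000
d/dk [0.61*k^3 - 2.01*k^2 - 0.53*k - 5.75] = 1.83*k^2 - 4.02*k - 0.53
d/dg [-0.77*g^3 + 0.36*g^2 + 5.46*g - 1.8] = -2.31*g^2 + 0.72*g + 5.46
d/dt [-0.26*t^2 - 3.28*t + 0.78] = -0.52*t - 3.28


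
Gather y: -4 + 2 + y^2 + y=y^2 + y - 2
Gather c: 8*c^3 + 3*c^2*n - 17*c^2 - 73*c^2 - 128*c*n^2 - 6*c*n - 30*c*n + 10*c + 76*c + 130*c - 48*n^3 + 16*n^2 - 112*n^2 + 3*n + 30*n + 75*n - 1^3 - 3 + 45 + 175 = 8*c^3 + c^2*(3*n - 90) + c*(-128*n^2 - 36*n + 216) - 48*n^3 - 96*n^2 + 108*n + 216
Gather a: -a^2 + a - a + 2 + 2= 4 - a^2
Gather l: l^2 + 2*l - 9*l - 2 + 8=l^2 - 7*l + 6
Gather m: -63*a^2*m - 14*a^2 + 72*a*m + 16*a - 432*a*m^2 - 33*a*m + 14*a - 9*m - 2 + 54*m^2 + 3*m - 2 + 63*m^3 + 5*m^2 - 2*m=-14*a^2 + 30*a + 63*m^3 + m^2*(59 - 432*a) + m*(-63*a^2 + 39*a - 8) - 4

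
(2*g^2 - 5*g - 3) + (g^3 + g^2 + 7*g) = g^3 + 3*g^2 + 2*g - 3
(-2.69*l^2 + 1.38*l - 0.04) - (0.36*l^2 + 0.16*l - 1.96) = -3.05*l^2 + 1.22*l + 1.92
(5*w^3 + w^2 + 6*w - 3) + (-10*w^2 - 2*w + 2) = 5*w^3 - 9*w^2 + 4*w - 1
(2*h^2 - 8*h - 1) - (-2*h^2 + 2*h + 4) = 4*h^2 - 10*h - 5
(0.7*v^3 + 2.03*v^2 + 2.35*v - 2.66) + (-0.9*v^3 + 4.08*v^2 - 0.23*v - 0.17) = -0.2*v^3 + 6.11*v^2 + 2.12*v - 2.83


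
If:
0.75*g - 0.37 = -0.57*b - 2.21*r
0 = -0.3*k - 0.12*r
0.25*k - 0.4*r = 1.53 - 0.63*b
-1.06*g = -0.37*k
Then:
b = 2.11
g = 0.06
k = 0.16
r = -0.40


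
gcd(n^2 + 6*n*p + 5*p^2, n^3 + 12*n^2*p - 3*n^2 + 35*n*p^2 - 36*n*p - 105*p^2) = n + 5*p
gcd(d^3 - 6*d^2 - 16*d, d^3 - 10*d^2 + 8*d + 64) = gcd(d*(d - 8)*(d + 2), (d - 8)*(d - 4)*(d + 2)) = d^2 - 6*d - 16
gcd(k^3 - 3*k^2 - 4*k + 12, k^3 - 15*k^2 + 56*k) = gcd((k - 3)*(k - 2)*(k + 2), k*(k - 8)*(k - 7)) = 1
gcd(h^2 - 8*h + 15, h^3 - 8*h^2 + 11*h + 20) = h - 5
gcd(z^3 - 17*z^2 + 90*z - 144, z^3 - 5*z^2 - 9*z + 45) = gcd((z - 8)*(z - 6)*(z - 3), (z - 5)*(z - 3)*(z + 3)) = z - 3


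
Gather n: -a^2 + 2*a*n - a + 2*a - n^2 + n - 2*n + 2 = -a^2 + a - n^2 + n*(2*a - 1) + 2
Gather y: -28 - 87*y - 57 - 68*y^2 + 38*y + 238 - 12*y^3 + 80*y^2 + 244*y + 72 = -12*y^3 + 12*y^2 + 195*y + 225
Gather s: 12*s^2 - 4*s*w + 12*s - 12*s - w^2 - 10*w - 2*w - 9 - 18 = 12*s^2 - 4*s*w - w^2 - 12*w - 27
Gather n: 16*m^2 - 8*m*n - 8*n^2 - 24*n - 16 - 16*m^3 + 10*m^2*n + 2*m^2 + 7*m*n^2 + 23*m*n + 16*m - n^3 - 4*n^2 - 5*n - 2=-16*m^3 + 18*m^2 + 16*m - n^3 + n^2*(7*m - 12) + n*(10*m^2 + 15*m - 29) - 18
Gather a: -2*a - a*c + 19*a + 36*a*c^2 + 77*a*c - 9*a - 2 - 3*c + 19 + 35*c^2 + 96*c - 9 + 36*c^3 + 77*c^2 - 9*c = a*(36*c^2 + 76*c + 8) + 36*c^3 + 112*c^2 + 84*c + 8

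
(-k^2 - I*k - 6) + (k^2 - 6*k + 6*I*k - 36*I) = -6*k + 5*I*k - 6 - 36*I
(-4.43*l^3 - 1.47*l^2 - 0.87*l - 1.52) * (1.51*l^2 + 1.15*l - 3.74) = -6.6893*l^5 - 7.3142*l^4 + 13.564*l^3 + 2.2021*l^2 + 1.5058*l + 5.6848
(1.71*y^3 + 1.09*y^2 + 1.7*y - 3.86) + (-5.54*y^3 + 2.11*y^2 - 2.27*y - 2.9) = -3.83*y^3 + 3.2*y^2 - 0.57*y - 6.76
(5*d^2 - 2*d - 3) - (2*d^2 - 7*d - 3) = 3*d^2 + 5*d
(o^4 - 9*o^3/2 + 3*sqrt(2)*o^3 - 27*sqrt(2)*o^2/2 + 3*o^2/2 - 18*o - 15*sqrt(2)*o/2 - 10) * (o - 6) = o^5 - 21*o^4/2 + 3*sqrt(2)*o^4 - 63*sqrt(2)*o^3/2 + 57*o^3/2 - 27*o^2 + 147*sqrt(2)*o^2/2 + 45*sqrt(2)*o + 98*o + 60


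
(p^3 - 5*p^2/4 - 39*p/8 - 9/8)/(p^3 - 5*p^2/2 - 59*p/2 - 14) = (-8*p^3 + 10*p^2 + 39*p + 9)/(4*(-2*p^3 + 5*p^2 + 59*p + 28))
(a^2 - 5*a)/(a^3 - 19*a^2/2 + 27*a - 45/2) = 2*a/(2*a^2 - 9*a + 9)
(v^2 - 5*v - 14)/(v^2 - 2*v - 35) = (v + 2)/(v + 5)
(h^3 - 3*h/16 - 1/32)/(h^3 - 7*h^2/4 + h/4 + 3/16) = (4*h + 1)/(2*(2*h - 3))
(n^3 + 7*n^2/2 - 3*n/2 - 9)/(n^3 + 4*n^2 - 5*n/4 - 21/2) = 2*(n + 3)/(2*n + 7)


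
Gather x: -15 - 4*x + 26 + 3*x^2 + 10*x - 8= 3*x^2 + 6*x + 3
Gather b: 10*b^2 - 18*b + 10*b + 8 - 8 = 10*b^2 - 8*b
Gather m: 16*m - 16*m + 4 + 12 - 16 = 0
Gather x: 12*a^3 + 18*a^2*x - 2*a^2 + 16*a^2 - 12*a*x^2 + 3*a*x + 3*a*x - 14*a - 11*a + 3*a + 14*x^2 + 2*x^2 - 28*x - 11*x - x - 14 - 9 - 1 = 12*a^3 + 14*a^2 - 22*a + x^2*(16 - 12*a) + x*(18*a^2 + 6*a - 40) - 24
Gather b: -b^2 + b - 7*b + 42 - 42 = -b^2 - 6*b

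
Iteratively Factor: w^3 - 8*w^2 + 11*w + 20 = (w + 1)*(w^2 - 9*w + 20) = (w - 5)*(w + 1)*(w - 4)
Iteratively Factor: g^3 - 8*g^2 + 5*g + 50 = (g - 5)*(g^2 - 3*g - 10) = (g - 5)^2*(g + 2)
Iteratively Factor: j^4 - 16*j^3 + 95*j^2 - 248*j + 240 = (j - 4)*(j^3 - 12*j^2 + 47*j - 60) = (j - 4)^2*(j^2 - 8*j + 15) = (j - 5)*(j - 4)^2*(j - 3)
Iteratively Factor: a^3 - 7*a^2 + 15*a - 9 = (a - 1)*(a^2 - 6*a + 9) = (a - 3)*(a - 1)*(a - 3)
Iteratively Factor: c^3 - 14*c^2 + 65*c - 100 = (c - 4)*(c^2 - 10*c + 25) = (c - 5)*(c - 4)*(c - 5)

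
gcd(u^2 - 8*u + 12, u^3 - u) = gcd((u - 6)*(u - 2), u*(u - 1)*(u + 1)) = 1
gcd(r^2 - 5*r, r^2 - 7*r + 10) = r - 5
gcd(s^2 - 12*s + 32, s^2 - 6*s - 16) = s - 8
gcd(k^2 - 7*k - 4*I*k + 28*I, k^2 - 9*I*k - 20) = k - 4*I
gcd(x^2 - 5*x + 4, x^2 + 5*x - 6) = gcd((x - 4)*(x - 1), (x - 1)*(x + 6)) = x - 1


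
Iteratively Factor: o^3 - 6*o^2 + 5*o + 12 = (o - 3)*(o^2 - 3*o - 4) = (o - 3)*(o + 1)*(o - 4)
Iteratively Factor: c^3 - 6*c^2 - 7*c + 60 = (c + 3)*(c^2 - 9*c + 20) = (c - 4)*(c + 3)*(c - 5)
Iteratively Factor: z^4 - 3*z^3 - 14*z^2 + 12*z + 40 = (z - 5)*(z^3 + 2*z^2 - 4*z - 8) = (z - 5)*(z - 2)*(z^2 + 4*z + 4) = (z - 5)*(z - 2)*(z + 2)*(z + 2)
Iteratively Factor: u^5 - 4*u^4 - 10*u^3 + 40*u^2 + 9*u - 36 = (u + 3)*(u^4 - 7*u^3 + 11*u^2 + 7*u - 12) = (u - 3)*(u + 3)*(u^3 - 4*u^2 - u + 4) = (u - 4)*(u - 3)*(u + 3)*(u^2 - 1) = (u - 4)*(u - 3)*(u - 1)*(u + 3)*(u + 1)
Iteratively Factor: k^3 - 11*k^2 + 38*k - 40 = (k - 2)*(k^2 - 9*k + 20) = (k - 5)*(k - 2)*(k - 4)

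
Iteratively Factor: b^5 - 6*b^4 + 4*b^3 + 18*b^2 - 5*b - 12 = (b + 1)*(b^4 - 7*b^3 + 11*b^2 + 7*b - 12) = (b - 3)*(b + 1)*(b^3 - 4*b^2 - b + 4) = (b - 3)*(b - 1)*(b + 1)*(b^2 - 3*b - 4) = (b - 4)*(b - 3)*(b - 1)*(b + 1)*(b + 1)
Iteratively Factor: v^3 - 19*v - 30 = (v + 2)*(v^2 - 2*v - 15) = (v - 5)*(v + 2)*(v + 3)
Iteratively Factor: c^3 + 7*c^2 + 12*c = (c + 3)*(c^2 + 4*c) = (c + 3)*(c + 4)*(c)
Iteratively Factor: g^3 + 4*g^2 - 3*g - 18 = (g + 3)*(g^2 + g - 6) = (g - 2)*(g + 3)*(g + 3)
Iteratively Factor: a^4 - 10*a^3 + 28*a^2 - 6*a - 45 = (a - 5)*(a^3 - 5*a^2 + 3*a + 9) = (a - 5)*(a - 3)*(a^2 - 2*a - 3) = (a - 5)*(a - 3)*(a + 1)*(a - 3)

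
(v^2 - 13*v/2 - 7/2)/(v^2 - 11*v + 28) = (v + 1/2)/(v - 4)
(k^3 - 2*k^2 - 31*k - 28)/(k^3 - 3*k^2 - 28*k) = (k + 1)/k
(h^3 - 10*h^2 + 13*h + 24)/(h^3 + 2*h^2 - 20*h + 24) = (h^3 - 10*h^2 + 13*h + 24)/(h^3 + 2*h^2 - 20*h + 24)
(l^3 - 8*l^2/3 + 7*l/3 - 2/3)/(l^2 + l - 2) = (3*l^2 - 5*l + 2)/(3*(l + 2))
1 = 1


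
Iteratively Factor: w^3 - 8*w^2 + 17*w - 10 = (w - 5)*(w^2 - 3*w + 2) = (w - 5)*(w - 1)*(w - 2)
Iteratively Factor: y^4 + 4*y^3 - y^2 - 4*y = (y)*(y^3 + 4*y^2 - y - 4) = y*(y + 4)*(y^2 - 1) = y*(y + 1)*(y + 4)*(y - 1)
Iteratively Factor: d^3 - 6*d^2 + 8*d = (d)*(d^2 - 6*d + 8) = d*(d - 4)*(d - 2)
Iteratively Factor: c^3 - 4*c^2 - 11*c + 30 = (c + 3)*(c^2 - 7*c + 10) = (c - 2)*(c + 3)*(c - 5)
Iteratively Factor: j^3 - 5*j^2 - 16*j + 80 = (j - 4)*(j^2 - j - 20) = (j - 4)*(j + 4)*(j - 5)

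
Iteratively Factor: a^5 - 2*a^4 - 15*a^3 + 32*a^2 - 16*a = (a - 4)*(a^4 + 2*a^3 - 7*a^2 + 4*a) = (a - 4)*(a - 1)*(a^3 + 3*a^2 - 4*a) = (a - 4)*(a - 1)*(a + 4)*(a^2 - a) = (a - 4)*(a - 1)^2*(a + 4)*(a)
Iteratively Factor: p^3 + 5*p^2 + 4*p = (p + 1)*(p^2 + 4*p) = p*(p + 1)*(p + 4)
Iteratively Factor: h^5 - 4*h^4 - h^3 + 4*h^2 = (h)*(h^4 - 4*h^3 - h^2 + 4*h) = h^2*(h^3 - 4*h^2 - h + 4) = h^2*(h - 1)*(h^2 - 3*h - 4) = h^2*(h - 4)*(h - 1)*(h + 1)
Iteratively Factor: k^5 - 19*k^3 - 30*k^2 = (k + 3)*(k^4 - 3*k^3 - 10*k^2) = k*(k + 3)*(k^3 - 3*k^2 - 10*k) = k*(k + 2)*(k + 3)*(k^2 - 5*k) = k*(k - 5)*(k + 2)*(k + 3)*(k)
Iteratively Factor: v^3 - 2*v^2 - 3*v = (v + 1)*(v^2 - 3*v) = v*(v + 1)*(v - 3)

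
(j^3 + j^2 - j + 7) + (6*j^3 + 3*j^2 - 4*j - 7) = 7*j^3 + 4*j^2 - 5*j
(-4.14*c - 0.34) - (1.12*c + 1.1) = -5.26*c - 1.44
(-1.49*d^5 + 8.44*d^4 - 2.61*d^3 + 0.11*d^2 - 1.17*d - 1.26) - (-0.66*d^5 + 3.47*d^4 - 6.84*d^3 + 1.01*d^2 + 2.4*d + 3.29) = -0.83*d^5 + 4.97*d^4 + 4.23*d^3 - 0.9*d^2 - 3.57*d - 4.55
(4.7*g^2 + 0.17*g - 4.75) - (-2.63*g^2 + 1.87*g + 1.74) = 7.33*g^2 - 1.7*g - 6.49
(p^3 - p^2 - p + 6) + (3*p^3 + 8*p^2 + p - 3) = 4*p^3 + 7*p^2 + 3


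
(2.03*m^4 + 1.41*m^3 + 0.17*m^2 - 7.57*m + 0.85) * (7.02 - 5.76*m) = -11.6928*m^5 + 6.129*m^4 + 8.919*m^3 + 44.7966*m^2 - 58.0374*m + 5.967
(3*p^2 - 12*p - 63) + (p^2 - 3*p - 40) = 4*p^2 - 15*p - 103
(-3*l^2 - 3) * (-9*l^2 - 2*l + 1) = 27*l^4 + 6*l^3 + 24*l^2 + 6*l - 3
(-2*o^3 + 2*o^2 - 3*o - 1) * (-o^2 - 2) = 2*o^5 - 2*o^4 + 7*o^3 - 3*o^2 + 6*o + 2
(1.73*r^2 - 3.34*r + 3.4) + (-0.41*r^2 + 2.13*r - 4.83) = 1.32*r^2 - 1.21*r - 1.43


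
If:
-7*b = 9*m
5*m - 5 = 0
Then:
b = -9/7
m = 1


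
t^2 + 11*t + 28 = (t + 4)*(t + 7)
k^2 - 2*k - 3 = (k - 3)*(k + 1)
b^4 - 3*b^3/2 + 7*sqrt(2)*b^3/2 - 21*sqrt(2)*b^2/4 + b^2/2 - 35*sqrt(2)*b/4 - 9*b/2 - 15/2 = (b - 5/2)*(b + 1)*(b + sqrt(2)/2)*(b + 3*sqrt(2))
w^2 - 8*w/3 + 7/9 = (w - 7/3)*(w - 1/3)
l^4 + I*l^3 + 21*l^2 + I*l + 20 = (l - 4*I)*(l - I)*(l + I)*(l + 5*I)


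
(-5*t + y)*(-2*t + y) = 10*t^2 - 7*t*y + y^2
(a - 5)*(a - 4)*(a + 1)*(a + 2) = a^4 - 6*a^3 - 5*a^2 + 42*a + 40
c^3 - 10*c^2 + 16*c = c*(c - 8)*(c - 2)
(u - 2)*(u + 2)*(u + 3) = u^3 + 3*u^2 - 4*u - 12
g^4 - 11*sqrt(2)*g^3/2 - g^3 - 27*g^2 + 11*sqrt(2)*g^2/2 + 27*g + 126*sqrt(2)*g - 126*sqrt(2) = (g - 1)*(g - 6*sqrt(2))*(g - 3*sqrt(2))*(g + 7*sqrt(2)/2)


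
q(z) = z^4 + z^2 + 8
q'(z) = 4*z^3 + 2*z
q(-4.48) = 430.89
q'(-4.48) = -368.62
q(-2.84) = 81.12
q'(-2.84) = -97.31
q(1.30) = 12.55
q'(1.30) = 11.39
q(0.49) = 8.30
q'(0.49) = 1.45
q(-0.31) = 8.11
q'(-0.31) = -0.74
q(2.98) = 95.74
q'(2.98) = 111.81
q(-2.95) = 92.44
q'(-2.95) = -108.59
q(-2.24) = 38.19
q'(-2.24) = -49.44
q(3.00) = 98.00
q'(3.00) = 114.00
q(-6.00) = 1340.00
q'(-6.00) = -876.00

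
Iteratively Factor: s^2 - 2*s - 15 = (s + 3)*(s - 5)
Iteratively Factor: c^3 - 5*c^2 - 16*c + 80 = (c - 5)*(c^2 - 16) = (c - 5)*(c - 4)*(c + 4)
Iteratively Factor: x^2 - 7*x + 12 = (x - 3)*(x - 4)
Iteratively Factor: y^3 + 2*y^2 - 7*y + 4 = (y - 1)*(y^2 + 3*y - 4) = (y - 1)*(y + 4)*(y - 1)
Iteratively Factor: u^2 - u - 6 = (u + 2)*(u - 3)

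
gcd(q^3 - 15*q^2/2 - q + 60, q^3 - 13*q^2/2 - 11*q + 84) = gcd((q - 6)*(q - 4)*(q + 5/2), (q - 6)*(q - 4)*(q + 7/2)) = q^2 - 10*q + 24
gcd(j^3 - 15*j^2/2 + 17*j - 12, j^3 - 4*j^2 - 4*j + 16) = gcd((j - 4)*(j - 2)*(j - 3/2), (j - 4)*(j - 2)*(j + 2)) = j^2 - 6*j + 8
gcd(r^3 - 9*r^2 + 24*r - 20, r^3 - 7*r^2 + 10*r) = r^2 - 7*r + 10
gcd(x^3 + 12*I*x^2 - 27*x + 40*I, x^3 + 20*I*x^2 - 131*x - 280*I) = x^2 + 13*I*x - 40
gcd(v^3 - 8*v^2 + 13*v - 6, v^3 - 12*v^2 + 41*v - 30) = v^2 - 7*v + 6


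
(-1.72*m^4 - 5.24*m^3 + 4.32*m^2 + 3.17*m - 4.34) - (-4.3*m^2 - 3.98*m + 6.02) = -1.72*m^4 - 5.24*m^3 + 8.62*m^2 + 7.15*m - 10.36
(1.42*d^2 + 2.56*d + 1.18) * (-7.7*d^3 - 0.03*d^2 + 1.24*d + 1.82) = -10.934*d^5 - 19.7546*d^4 - 7.402*d^3 + 5.7234*d^2 + 6.1224*d + 2.1476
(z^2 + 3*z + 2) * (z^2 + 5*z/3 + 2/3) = z^4 + 14*z^3/3 + 23*z^2/3 + 16*z/3 + 4/3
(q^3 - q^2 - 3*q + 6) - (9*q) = q^3 - q^2 - 12*q + 6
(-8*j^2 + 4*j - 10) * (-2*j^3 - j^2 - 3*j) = 16*j^5 + 40*j^3 - 2*j^2 + 30*j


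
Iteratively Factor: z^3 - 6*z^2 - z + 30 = (z - 5)*(z^2 - z - 6) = (z - 5)*(z + 2)*(z - 3)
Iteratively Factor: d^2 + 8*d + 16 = (d + 4)*(d + 4)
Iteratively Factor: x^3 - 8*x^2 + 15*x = (x - 3)*(x^2 - 5*x) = x*(x - 3)*(x - 5)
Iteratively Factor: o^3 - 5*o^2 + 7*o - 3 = (o - 1)*(o^2 - 4*o + 3) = (o - 1)^2*(o - 3)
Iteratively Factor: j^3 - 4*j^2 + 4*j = (j - 2)*(j^2 - 2*j) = (j - 2)^2*(j)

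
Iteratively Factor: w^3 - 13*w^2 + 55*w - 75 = (w - 5)*(w^2 - 8*w + 15) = (w - 5)*(w - 3)*(w - 5)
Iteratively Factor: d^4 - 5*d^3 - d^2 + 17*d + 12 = (d - 4)*(d^3 - d^2 - 5*d - 3) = (d - 4)*(d - 3)*(d^2 + 2*d + 1) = (d - 4)*(d - 3)*(d + 1)*(d + 1)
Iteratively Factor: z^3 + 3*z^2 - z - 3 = (z - 1)*(z^2 + 4*z + 3) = (z - 1)*(z + 3)*(z + 1)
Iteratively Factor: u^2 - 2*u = (u)*(u - 2)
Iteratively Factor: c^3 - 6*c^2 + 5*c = (c)*(c^2 - 6*c + 5) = c*(c - 5)*(c - 1)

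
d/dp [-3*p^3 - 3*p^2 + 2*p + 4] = -9*p^2 - 6*p + 2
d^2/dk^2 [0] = 0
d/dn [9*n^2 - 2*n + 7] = 18*n - 2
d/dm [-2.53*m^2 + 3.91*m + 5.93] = 3.91 - 5.06*m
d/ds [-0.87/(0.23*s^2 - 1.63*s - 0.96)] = (0.4002*s - 1.4181)/(-0.23*s^2 + 1.63*s + 0.96)^2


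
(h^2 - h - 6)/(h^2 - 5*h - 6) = (-h^2 + h + 6)/(-h^2 + 5*h + 6)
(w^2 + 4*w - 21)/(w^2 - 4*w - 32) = (-w^2 - 4*w + 21)/(-w^2 + 4*w + 32)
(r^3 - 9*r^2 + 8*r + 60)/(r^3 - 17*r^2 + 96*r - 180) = (r + 2)/(r - 6)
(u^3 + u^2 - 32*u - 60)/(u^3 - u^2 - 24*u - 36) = (u + 5)/(u + 3)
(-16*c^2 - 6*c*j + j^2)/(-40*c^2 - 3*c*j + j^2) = (2*c + j)/(5*c + j)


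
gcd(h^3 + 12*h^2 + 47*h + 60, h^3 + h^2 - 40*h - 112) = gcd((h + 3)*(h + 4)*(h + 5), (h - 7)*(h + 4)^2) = h + 4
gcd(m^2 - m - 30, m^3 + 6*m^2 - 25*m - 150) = m + 5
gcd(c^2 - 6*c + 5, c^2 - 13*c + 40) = c - 5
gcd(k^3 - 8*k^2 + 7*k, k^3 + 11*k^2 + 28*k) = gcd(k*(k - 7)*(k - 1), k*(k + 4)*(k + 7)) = k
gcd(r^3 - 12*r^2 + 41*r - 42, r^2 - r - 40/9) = 1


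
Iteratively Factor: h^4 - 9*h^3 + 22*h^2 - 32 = (h - 4)*(h^3 - 5*h^2 + 2*h + 8) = (h - 4)*(h - 2)*(h^2 - 3*h - 4) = (h - 4)*(h - 2)*(h + 1)*(h - 4)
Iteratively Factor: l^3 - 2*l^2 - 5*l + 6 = (l + 2)*(l^2 - 4*l + 3) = (l - 1)*(l + 2)*(l - 3)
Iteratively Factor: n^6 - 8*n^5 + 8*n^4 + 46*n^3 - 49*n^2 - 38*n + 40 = (n + 2)*(n^5 - 10*n^4 + 28*n^3 - 10*n^2 - 29*n + 20) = (n - 5)*(n + 2)*(n^4 - 5*n^3 + 3*n^2 + 5*n - 4) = (n - 5)*(n - 1)*(n + 2)*(n^3 - 4*n^2 - n + 4) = (n - 5)*(n - 4)*(n - 1)*(n + 2)*(n^2 - 1) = (n - 5)*(n - 4)*(n - 1)^2*(n + 2)*(n + 1)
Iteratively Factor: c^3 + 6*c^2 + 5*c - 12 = (c - 1)*(c^2 + 7*c + 12) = (c - 1)*(c + 4)*(c + 3)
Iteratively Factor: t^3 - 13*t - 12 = (t - 4)*(t^2 + 4*t + 3) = (t - 4)*(t + 1)*(t + 3)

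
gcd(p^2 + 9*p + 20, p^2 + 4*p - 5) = p + 5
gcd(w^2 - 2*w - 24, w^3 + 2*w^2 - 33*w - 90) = w - 6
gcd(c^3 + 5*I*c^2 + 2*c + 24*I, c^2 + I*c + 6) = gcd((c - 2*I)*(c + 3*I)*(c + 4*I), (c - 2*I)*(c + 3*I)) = c^2 + I*c + 6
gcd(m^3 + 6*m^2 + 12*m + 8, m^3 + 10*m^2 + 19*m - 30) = 1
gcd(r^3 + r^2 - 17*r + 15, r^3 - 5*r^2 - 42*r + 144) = r - 3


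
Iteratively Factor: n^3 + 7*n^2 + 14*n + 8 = (n + 1)*(n^2 + 6*n + 8) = (n + 1)*(n + 4)*(n + 2)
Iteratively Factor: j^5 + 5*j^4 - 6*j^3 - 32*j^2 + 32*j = (j + 4)*(j^4 + j^3 - 10*j^2 + 8*j) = (j - 1)*(j + 4)*(j^3 + 2*j^2 - 8*j) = (j - 2)*(j - 1)*(j + 4)*(j^2 + 4*j) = j*(j - 2)*(j - 1)*(j + 4)*(j + 4)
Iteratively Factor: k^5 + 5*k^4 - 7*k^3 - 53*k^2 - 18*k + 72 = (k - 1)*(k^4 + 6*k^3 - k^2 - 54*k - 72) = (k - 1)*(k + 2)*(k^3 + 4*k^2 - 9*k - 36) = (k - 1)*(k + 2)*(k + 3)*(k^2 + k - 12) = (k - 3)*(k - 1)*(k + 2)*(k + 3)*(k + 4)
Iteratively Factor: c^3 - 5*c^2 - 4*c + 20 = (c - 2)*(c^2 - 3*c - 10) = (c - 5)*(c - 2)*(c + 2)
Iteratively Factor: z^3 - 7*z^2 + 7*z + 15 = (z + 1)*(z^2 - 8*z + 15) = (z - 3)*(z + 1)*(z - 5)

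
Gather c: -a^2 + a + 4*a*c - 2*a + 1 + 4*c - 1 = -a^2 - a + c*(4*a + 4)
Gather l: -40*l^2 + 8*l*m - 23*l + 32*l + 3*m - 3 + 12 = -40*l^2 + l*(8*m + 9) + 3*m + 9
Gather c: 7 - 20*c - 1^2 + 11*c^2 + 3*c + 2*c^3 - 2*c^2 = 2*c^3 + 9*c^2 - 17*c + 6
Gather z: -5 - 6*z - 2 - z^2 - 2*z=-z^2 - 8*z - 7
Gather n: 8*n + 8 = 8*n + 8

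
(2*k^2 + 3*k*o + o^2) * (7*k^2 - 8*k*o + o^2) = 14*k^4 + 5*k^3*o - 15*k^2*o^2 - 5*k*o^3 + o^4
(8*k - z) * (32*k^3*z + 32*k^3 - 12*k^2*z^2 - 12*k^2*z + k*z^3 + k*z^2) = 256*k^4*z + 256*k^4 - 128*k^3*z^2 - 128*k^3*z + 20*k^2*z^3 + 20*k^2*z^2 - k*z^4 - k*z^3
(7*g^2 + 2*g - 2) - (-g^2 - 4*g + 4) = 8*g^2 + 6*g - 6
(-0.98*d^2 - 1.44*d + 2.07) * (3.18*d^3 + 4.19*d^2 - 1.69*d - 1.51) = -3.1164*d^5 - 8.6854*d^4 + 2.2052*d^3 + 12.5867*d^2 - 1.3239*d - 3.1257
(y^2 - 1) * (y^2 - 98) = y^4 - 99*y^2 + 98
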